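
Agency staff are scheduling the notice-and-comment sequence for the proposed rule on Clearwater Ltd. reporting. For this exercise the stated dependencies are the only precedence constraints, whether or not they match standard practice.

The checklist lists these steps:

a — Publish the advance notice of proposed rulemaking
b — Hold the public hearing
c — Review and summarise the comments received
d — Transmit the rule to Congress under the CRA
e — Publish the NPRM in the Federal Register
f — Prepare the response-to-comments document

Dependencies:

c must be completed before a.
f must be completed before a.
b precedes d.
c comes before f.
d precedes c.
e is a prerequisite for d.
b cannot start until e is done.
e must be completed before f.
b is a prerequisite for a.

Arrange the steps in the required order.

e b d c f a

Only e has no prerequisites, so it is first.
b needed e, now all done → b.
d needed b and e, now all done → d.
c is the only step now ready → c.
f needed c and e, now all done → f.
a needed b, c and f, now all done → a.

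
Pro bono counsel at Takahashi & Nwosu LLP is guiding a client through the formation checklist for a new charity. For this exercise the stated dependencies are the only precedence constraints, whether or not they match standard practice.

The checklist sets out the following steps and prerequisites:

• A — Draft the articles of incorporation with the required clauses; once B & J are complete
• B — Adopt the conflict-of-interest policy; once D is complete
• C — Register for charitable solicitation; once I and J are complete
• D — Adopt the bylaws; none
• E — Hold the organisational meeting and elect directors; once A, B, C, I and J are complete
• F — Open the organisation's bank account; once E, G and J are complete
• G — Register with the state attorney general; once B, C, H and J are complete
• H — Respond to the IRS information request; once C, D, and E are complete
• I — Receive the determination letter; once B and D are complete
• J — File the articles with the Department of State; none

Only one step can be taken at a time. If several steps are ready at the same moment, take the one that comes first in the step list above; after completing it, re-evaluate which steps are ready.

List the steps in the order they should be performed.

D B I J A C E H G F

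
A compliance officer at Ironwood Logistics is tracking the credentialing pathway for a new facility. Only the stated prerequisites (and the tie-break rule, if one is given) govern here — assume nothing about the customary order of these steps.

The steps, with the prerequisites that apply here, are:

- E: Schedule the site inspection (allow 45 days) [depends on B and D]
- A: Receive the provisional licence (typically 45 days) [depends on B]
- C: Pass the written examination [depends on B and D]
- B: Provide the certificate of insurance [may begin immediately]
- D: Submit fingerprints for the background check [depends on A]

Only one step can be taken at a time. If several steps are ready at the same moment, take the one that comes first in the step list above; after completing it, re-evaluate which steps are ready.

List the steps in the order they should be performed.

Only B has no prerequisites, so it is first.
A needed B, now all done → A.
Next only D has its prerequisites met → D.
E and C are both available; E is listed earlier → E.
C needed B and D, now all done → C.

B → A → D → E → C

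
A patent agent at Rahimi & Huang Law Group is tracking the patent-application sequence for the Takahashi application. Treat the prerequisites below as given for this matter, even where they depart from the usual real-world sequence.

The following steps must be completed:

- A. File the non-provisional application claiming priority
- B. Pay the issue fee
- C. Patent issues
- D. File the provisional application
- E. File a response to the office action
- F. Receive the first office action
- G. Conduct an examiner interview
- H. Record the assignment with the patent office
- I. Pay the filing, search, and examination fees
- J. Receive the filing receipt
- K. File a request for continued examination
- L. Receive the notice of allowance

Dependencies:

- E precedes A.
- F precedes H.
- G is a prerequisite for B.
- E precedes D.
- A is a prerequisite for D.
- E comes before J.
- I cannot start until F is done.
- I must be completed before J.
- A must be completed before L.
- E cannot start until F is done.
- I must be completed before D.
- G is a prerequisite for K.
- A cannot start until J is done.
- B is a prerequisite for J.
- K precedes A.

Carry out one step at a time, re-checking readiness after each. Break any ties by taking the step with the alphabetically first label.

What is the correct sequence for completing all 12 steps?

C → F → E → G → B → H → I → J → K → A → D → L

Nothing is required for C, F and G. C has the earlier label → C first.
F and G are both available; F has the earlier label → F.
Now E, G, H and I have their prerequisites met. E has the earlier label, so E next.
Ready: G, H and I. G has the earlier label → G.
B and K now also ready, so the ready set is {B, H, I, K}; B has the earlier label → B.
H, I and K are all available; H has the earlier label → H.
I and K are both available; I has the earlier label → I.
J now also ready, so the ready set is {J, K}; J has the earlier label → J.
K is the only step now ready → K.
That leaves A as the only ready step → A.
Ready: D and L. D has the earlier label → D.
L needed A, now all done → L.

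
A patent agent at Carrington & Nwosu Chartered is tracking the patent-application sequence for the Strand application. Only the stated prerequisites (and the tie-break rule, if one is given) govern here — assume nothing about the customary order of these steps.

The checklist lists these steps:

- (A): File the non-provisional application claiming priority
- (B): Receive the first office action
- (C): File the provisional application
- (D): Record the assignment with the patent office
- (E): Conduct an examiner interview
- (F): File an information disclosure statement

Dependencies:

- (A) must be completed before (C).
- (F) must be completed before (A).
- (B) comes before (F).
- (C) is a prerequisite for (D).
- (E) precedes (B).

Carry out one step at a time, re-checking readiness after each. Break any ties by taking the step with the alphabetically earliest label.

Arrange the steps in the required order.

(E) has no prerequisites → (E) first.
That leaves (B) as the only ready step → (B).
(F) needed (B), now all done → (F).
Next only (A) has its prerequisites met → (A).
That leaves (C) as the only ready step → (C).
(D) needed (C), now all done → (D).

(E), (B), (F), (A), (C), (D)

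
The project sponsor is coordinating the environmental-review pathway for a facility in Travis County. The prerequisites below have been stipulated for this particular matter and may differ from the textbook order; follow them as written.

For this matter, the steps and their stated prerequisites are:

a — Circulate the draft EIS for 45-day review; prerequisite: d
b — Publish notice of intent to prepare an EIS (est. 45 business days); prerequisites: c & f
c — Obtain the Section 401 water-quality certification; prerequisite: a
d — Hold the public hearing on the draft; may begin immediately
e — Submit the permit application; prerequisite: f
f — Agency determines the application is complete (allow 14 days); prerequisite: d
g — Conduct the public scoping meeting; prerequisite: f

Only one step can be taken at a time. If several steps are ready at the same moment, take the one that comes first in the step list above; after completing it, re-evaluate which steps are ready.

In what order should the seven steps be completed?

Only d has no prerequisites, so it is first.
a and f are both available; a is listed earlier → a.
c now also ready, so the ready set is {c, f}; c is listed earlier → c.
f is the only step now ready → f.
Ready: b, e and g. b is listed earlier → b.
e and g are both available; e is listed earlier → e.
g needed f, now all done → g.

d → a → c → f → b → e → g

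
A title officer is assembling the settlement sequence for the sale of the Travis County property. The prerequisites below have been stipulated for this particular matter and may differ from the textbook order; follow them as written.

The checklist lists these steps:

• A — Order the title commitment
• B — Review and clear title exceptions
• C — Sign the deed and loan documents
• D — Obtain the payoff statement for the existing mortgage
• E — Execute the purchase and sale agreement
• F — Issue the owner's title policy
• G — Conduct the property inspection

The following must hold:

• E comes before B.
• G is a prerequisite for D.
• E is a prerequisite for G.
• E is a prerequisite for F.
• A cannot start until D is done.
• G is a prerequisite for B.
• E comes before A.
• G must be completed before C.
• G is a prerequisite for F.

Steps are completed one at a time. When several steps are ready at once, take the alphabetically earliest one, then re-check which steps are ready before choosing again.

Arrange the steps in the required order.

Only E has no prerequisites, so it is first.
G needed E, now all done → G.
B, C, D and F are all available; B has the earlier label → B.
C, D and F are all available; C has the earlier label → C.
Ready: D and F. D has the earlier label → D.
A now also ready, so the ready set is {A, F}; A has the earlier label → A.
F needed E and G, now all done → F.

E, G, B, C, D, A, F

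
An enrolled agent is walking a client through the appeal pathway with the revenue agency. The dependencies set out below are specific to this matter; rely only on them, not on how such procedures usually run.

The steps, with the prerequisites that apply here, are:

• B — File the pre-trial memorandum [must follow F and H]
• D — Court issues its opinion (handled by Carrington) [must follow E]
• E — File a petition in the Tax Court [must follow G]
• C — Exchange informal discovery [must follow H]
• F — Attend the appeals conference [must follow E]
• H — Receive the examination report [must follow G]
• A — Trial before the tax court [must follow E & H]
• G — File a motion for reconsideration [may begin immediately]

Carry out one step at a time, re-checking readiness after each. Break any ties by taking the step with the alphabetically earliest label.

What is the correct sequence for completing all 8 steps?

G E D F H A B C

G has no prerequisites → G first.
Ready: E and H. E has the earlier label → E.
Ready: D, F and H. D has the earlier label → D.
Now F and H have their prerequisites met. F has the earlier label, so F next.
That leaves H as the only ready step → H.
A, B and C are all available; A has the earlier label → A.
Now B and C have their prerequisites met. B has the earlier label, so B next.
That leaves C as the only ready step → C.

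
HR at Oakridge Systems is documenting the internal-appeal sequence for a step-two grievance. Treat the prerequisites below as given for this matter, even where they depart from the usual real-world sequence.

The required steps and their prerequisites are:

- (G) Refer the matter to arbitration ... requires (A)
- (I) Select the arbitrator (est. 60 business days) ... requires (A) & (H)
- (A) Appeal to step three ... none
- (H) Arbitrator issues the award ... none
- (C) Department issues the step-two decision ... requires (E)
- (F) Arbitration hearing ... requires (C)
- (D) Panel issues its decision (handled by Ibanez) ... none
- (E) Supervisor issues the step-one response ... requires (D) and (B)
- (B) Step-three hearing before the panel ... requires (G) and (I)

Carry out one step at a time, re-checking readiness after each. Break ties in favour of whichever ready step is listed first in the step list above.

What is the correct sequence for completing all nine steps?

(A), (H) and (D) have no prerequisites; (A) is listed earlier, so (A) is first.
(G), (H) and (D) are all available; (G) is listed earlier → (G).
Ready: (H) and (D). (H) is listed earlier → (H).
Ready: (I) and (D). (I) is listed earlier → (I).
(B) now also ready, so the ready set is {(D), (B)}; (D) is listed earlier → (D).
(B) is the only step now ready → (B).
(E) needed (D) and (B), now all done → (E).
(C) needed (E), now all done → (C).
Next only (F) has its prerequisites met → (F).

(A) → (G) → (H) → (I) → (D) → (B) → (E) → (C) → (F)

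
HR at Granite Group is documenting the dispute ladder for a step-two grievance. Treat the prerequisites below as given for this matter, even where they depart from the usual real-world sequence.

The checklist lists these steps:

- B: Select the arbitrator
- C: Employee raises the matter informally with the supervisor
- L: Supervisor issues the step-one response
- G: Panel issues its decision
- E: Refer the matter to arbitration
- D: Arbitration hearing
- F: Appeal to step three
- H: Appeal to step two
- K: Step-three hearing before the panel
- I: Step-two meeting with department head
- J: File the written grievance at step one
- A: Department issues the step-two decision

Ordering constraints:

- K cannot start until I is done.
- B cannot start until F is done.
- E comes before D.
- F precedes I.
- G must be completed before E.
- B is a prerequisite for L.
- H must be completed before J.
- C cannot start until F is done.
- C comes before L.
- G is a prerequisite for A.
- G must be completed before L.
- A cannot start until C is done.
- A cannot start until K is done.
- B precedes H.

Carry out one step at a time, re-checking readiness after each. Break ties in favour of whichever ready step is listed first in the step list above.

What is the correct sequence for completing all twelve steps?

G and F have no prerequisites; G is listed earlier, so G is first.
E and F are both available; E is listed earlier → E.
D now also ready, so the ready set is {D, F}; D is listed earlier → D.
Next only F has its prerequisites met → F.
Ready: B, C and I. B is listed earlier → B.
H now also ready, so the ready set is {C, H, I}; C is listed earlier → C.
Now L, H and I have their prerequisites met. L is listed earlier, so L next.
Now H and I have their prerequisites met. H is listed earlier, so H next.
J now also ready, so the ready set is {I, J}; I is listed earlier → I.
K now also ready, so the ready set is {K, J}; K is listed earlier → K.
A now also ready, so the ready set is {J, A}; J is listed earlier → J.
A is the only step now ready → A.

G → E → D → F → B → C → L → H → I → K → J → A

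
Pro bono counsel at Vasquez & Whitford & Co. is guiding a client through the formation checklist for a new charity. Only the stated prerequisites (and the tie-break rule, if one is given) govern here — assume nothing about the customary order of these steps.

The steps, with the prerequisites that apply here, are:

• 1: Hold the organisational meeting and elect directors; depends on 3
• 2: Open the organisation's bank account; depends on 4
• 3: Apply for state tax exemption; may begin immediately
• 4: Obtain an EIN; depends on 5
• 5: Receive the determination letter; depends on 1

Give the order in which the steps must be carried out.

3 is the only step with nothing outstanding, so it goes first.
1 needed 3, now all done → 1.
5 needed 1, now all done → 5.
4 needed 5, now all done → 4.
2 is the only step now ready → 2.

3 → 1 → 5 → 4 → 2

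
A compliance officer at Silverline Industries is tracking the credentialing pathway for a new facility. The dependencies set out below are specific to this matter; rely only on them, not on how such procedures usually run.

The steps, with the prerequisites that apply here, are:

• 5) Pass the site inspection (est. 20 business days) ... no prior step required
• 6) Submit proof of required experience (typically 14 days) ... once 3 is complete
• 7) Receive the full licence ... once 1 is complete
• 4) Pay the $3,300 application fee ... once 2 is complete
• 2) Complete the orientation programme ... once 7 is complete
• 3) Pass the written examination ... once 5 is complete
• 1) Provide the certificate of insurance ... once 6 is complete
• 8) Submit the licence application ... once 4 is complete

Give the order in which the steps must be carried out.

5 is the only step with nothing outstanding, so it goes first.
3 needed 5, now all done → 3.
That leaves 6 as the only ready step → 6.
Next only 1 has its prerequisites met → 1.
Next only 7 has its prerequisites met → 7.
2 needed 7, now all done → 2.
4 is the only step now ready → 4.
That leaves 8 as the only ready step → 8.

5 3 6 1 7 2 4 8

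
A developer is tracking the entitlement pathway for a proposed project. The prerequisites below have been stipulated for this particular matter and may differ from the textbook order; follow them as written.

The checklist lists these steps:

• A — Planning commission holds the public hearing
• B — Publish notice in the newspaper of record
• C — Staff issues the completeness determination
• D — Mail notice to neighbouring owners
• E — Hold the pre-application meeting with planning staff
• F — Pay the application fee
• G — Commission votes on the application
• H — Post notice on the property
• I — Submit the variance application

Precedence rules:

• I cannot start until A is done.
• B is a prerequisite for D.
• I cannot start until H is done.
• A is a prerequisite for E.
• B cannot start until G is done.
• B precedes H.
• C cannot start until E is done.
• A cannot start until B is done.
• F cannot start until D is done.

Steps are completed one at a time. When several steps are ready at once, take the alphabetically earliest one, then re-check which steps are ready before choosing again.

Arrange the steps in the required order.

G → B → A → D → E → C → F → H → I

G has no prerequisites → G first.
Next only B has its prerequisites met → B.
A, D and H are all available; A has the earlier label → A.
Ready: D, E and H. D has the earlier label → D.
F now also ready, so the ready set is {E, F, H}; E has the earlier label → E.
Ready: C, F and H. C has the earlier label → C.
F and H are both available; F has the earlier label → F.
H needed B, now all done → H.
I needed A and H, now all done → I.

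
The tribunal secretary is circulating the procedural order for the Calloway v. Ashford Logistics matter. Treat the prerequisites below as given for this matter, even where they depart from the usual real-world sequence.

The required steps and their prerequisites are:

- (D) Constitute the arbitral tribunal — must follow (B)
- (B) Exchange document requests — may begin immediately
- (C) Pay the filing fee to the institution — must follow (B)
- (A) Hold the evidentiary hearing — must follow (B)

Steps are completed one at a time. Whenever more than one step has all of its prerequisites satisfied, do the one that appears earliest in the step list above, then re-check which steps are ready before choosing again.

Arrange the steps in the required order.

(B) has no prerequisites → (B) first.
(D), (C) and (A) are all available; (D) is listed earlier → (D).
Ready: (C) and (A). (C) is listed earlier → (C).
(A) needed (B), now all done → (A).

(B), (D), (C), (A)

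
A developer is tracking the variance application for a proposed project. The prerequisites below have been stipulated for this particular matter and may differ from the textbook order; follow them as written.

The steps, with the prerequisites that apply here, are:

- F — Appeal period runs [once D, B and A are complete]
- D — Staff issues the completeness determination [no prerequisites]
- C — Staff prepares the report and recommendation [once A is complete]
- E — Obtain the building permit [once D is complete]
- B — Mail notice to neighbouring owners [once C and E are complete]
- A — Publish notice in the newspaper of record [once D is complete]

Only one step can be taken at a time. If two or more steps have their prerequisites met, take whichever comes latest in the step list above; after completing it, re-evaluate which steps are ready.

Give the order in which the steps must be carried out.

D, A, E, C, B, F

Only D has no prerequisites, so it is first.
Ready: A and E. A is listed later → A.
Now E and C have their prerequisites met. E is listed later, so E next.
C needed A, now all done → C.
B needed E and C, now all done → B.
That leaves F as the only ready step → F.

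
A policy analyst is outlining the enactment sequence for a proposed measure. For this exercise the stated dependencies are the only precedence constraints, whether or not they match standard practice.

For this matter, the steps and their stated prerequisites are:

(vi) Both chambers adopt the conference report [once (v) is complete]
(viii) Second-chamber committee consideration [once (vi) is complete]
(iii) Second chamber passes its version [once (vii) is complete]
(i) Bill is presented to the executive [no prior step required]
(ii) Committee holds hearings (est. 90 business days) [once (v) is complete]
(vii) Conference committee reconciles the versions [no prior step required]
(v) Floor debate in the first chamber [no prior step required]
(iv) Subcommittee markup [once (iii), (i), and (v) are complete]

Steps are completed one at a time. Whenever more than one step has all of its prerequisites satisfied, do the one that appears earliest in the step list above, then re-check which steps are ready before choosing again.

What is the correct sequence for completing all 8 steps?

(i), (vii) and (v) have no prerequisites; (i) is listed earlier, so (i) is first.
Now (vii) and (v) have their prerequisites met. (vii) is listed earlier, so (vii) next.
Ready: (iii) and (v). (iii) is listed earlier → (iii).
Next only (v) has its prerequisites met → (v).
(vi), (ii) and (iv) are all available; (vi) is listed earlier → (vi).
(viii), (ii) and (iv) are all available; (viii) is listed earlier → (viii).
Now (ii) and (iv) have their prerequisites met. (ii) is listed earlier, so (ii) next.
That leaves (iv) as the only ready step → (iv).

(i), (vii), (iii), (v), (vi), (viii), (ii), (iv)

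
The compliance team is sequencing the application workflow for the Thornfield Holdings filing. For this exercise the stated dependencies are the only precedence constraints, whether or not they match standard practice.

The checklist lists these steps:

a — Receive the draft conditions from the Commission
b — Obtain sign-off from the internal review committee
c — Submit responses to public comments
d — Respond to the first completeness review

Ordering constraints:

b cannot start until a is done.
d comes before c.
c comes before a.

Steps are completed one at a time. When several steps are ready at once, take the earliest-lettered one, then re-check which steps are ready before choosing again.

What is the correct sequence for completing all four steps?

d, c, a, b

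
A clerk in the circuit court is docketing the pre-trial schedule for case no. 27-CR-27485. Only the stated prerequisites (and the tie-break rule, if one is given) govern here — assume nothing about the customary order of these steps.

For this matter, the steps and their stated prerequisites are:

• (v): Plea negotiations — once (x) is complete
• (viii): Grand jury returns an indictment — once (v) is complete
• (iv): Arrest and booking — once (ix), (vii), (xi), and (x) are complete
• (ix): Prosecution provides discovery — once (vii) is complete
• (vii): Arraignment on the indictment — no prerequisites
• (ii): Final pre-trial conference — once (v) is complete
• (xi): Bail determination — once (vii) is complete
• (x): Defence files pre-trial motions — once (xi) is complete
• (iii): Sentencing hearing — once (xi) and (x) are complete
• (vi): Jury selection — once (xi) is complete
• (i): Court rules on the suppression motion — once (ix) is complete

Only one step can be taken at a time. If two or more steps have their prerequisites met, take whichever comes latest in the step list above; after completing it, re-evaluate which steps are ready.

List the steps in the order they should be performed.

(vii) (xi) (vi) (x) (iii) (ix) (i) (iv) (v) (ii) (viii)

(vii) has no prerequisites → (vii) first.
(xi) and (ix) are both available; (xi) is listed later → (xi).
Ready: (vi), (x) and (ix). (vi) is listed later → (vi).
Ready: (x) and (ix). (x) is listed later → (x).
(iii) and (v) now also ready, so the ready set is {(iii), (ix), (v)}; (iii) is listed later → (iii).
Ready: (ix) and (v). (ix) is listed later → (ix).
Now (i), (iv) and (v) have their prerequisites met. (i) is listed later, so (i) next.
Ready: (iv) and (v). (iv) is listed later → (iv).
(v) needed (x), now all done → (v).
Ready: (ii) and (viii). (ii) is listed later → (ii).
(viii) is the only step now ready → (viii).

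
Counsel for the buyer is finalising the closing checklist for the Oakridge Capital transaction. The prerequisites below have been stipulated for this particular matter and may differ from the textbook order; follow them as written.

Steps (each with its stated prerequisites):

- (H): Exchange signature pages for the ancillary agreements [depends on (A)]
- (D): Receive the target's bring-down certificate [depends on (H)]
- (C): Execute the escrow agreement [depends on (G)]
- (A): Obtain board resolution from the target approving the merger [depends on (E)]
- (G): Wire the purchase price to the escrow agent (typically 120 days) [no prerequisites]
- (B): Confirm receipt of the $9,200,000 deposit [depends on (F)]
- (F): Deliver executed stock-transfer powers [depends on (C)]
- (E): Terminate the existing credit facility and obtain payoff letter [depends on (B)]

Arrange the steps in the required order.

(G) → (C) → (F) → (B) → (E) → (A) → (H) → (D)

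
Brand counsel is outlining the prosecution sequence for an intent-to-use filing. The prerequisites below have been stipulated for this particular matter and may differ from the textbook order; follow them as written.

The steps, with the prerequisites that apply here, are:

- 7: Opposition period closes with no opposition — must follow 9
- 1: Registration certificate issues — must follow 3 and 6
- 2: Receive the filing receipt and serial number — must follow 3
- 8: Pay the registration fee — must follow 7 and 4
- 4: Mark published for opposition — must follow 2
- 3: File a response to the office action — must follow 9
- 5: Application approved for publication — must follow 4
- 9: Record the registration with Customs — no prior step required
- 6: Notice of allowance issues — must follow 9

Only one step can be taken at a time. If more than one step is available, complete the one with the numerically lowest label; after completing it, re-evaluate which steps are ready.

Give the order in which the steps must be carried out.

9, 3, 2, 4, 5, 6, 1, 7, 8

9 has no prerequisites → 9 first.
Now 3, 6 and 7 have their prerequisites met. 3 has the earlier label, so 3 next.
Now 2, 6 and 7 have their prerequisites met. 2 has the earlier label, so 2 next.
4 now also ready, so the ready set is {4, 6, 7}; 4 has the earlier label → 4.
Now 5, 6 and 7 have their prerequisites met. 5 has the earlier label, so 5 next.
Now 6 and 7 have their prerequisites met. 6 has the earlier label, so 6 next.
1 now also ready, so the ready set is {1, 7}; 1 has the earlier label → 1.
7 needed 9, now all done → 7.
8 is the only step now ready → 8.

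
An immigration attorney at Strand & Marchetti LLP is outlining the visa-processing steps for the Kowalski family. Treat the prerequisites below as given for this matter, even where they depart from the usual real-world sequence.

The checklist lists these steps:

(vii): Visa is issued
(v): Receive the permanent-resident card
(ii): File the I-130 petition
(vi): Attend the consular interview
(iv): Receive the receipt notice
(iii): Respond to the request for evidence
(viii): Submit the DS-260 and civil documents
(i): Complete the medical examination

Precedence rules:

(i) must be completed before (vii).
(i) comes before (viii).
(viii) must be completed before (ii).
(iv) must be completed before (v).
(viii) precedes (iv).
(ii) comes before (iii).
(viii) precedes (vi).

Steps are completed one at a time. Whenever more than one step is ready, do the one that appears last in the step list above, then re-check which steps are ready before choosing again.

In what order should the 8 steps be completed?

(i) (viii) (iv) (vi) (ii) (iii) (v) (vii)

Only (i) has no prerequisites, so it is first.
Now (viii) and (vii) have their prerequisites met. (viii) is listed later, so (viii) next.
Now (iv), (vi), (ii) and (vii) have their prerequisites met. (iv) is listed later, so (iv) next.
(v) now also ready, so the ready set is {(vi), (ii), (v), (vii)}; (vi) is listed later → (vi).
Ready: (ii), (v) and (vii). (ii) is listed later → (ii).
Now (iii), (v) and (vii) have their prerequisites met. (iii) is listed later, so (iii) next.
Ready: (v) and (vii). (v) is listed later → (v).
Next only (vii) has its prerequisites met → (vii).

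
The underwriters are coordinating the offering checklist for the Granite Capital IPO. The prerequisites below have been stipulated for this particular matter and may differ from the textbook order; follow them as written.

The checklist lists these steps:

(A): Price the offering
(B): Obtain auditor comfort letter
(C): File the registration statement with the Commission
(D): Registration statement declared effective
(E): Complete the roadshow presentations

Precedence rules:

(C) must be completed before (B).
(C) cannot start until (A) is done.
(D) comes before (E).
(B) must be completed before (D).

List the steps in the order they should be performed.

(A) is the only step with nothing outstanding, so it goes first.
That leaves (C) as the only ready step → (C).
(B) is the only step now ready → (B).
(D) is the only step now ready → (D).
Next only (E) has its prerequisites met → (E).

(A), (C), (B), (D), (E)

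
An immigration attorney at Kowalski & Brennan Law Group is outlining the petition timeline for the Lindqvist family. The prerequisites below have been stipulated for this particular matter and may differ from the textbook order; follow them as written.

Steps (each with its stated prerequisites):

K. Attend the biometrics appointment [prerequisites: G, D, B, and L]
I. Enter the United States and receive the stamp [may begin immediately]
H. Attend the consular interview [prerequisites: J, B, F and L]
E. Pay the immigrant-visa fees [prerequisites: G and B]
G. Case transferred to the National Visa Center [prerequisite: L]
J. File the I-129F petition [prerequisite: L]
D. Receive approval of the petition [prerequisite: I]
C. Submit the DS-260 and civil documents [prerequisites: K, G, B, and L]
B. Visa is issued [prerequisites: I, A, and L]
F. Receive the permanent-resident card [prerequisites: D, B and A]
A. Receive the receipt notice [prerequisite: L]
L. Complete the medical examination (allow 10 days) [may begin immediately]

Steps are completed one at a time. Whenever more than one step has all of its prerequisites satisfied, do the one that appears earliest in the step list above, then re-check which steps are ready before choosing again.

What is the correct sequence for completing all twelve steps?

I → D → L → G → J → A → B → K → E → C → F → H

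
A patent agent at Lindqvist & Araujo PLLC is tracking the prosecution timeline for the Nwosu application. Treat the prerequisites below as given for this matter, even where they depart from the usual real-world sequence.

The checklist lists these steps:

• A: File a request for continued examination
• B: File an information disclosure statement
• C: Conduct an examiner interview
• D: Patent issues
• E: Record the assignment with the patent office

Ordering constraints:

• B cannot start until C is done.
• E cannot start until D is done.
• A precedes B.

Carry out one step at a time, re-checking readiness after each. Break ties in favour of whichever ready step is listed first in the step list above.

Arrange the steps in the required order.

A, C, B, D, E

A, C and D have no prerequisites; A is listed earlier, so A is first.
Now C and D have their prerequisites met. C is listed earlier, so C next.
Now B and D have their prerequisites met. B is listed earlier, so B next.
Next only D has its prerequisites met → D.
E needed D, now all done → E.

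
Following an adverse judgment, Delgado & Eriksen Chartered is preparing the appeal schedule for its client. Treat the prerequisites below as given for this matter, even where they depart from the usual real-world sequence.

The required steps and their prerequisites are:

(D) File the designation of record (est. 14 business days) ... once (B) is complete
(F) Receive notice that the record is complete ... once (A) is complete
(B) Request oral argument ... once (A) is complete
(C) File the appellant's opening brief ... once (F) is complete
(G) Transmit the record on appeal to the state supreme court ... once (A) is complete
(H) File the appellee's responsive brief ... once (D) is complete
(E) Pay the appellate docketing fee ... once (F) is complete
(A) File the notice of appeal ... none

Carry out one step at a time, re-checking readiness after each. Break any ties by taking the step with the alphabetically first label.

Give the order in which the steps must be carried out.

(A) is the only step with nothing outstanding, so it goes first.
(B), (F) and (G) are all available; (B) has the earlier label → (B).
(D) now also ready, so the ready set is {(D), (F), (G)}; (D) has the earlier label → (D).
(F), (G) and (H) are all available; (F) has the earlier label → (F).
Ready: (C), (E), (G) and (H). (C) has the earlier label → (C).
Ready: (E), (G) and (H). (E) has the earlier label → (E).
Now (G) and (H) have their prerequisites met. (G) has the earlier label, so (G) next.
(H) needed (D), now all done → (H).

(A) → (B) → (D) → (F) → (C) → (E) → (G) → (H)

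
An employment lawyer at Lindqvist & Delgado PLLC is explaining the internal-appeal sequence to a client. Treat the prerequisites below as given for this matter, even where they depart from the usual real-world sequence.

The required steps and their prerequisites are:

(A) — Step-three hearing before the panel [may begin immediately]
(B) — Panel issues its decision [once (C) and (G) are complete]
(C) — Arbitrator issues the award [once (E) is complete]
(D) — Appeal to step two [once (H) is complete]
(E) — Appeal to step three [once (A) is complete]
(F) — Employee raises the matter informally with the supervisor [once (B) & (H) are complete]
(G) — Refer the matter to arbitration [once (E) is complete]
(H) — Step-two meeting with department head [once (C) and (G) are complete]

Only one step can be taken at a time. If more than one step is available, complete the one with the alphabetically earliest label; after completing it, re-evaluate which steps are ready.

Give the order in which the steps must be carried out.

(A) has no prerequisites → (A) first.
That leaves (E) as the only ready step → (E).
Now (C) and (G) have their prerequisites met. (C) has the earlier label, so (C) next.
(G) needed (E), now all done → (G).
Ready: (B) and (H). (B) has the earlier label → (B).
(H) needed (C) and (G), now all done → (H).
Ready: (D) and (F). (D) has the earlier label → (D).
(F) needed (B) and (H), now all done → (F).

(A) (E) (C) (G) (B) (H) (D) (F)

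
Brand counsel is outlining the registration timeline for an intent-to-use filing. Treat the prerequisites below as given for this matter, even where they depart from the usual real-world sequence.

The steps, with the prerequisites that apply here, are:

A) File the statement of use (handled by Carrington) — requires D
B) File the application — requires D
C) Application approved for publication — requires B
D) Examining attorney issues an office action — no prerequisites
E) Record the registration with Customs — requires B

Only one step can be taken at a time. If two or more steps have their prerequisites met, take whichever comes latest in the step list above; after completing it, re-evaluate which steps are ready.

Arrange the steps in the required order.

D → B → E → C → A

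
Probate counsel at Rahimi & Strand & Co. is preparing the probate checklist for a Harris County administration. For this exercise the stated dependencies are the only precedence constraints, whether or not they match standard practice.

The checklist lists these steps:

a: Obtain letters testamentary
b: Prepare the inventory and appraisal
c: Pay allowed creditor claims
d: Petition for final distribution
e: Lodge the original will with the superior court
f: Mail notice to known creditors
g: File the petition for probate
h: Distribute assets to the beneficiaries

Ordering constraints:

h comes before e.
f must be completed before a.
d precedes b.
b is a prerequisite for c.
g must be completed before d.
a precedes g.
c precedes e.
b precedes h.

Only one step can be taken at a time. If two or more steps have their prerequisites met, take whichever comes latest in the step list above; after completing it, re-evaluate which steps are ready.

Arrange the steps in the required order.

f, a, g, d, b, h, c, e

f has no prerequisites → f first.
a is the only step now ready → a.
g needed a, now all done → g.
Next only d has its prerequisites met → d.
b is the only step now ready → b.
Ready: h and c. h is listed later → h.
That leaves c as the only ready step → c.
e needed h and c, now all done → e.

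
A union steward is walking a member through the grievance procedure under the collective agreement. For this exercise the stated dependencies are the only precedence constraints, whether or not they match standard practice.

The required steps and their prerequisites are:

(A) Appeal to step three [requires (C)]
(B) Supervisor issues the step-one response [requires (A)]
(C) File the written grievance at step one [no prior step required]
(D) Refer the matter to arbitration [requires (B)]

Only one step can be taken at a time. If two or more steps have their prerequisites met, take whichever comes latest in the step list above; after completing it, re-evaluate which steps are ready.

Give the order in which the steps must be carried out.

(C) → (A) → (B) → (D)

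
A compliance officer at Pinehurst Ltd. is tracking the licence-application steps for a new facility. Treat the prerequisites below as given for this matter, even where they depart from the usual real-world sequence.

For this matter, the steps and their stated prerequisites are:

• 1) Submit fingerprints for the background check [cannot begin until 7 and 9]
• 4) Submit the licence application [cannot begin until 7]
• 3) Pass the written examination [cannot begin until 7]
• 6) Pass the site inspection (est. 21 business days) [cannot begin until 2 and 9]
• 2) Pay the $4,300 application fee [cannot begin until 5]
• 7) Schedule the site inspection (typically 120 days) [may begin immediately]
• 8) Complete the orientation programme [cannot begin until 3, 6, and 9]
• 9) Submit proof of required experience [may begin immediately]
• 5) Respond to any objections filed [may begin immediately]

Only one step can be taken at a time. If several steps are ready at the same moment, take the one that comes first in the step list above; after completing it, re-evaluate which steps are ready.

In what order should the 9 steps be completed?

7, 9 and 5 have no prerequisites; 7 is listed earlier, so 7 is first.
4 and 3 now also ready, so the ready set is {4, 3, 9, 5}; 4 is listed earlier → 4.
Now 3, 9 and 5 have their prerequisites met. 3 is listed earlier, so 3 next.
Ready: 9 and 5. 9 is listed earlier → 9.
1 and 5 are both available; 1 is listed earlier → 1.
5 is the only step now ready → 5.
Next only 2 has its prerequisites met → 2.
That leaves 6 as the only ready step → 6.
8 needed 3, 6 and 9, now all done → 8.

7 → 4 → 3 → 9 → 1 → 5 → 2 → 6 → 8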